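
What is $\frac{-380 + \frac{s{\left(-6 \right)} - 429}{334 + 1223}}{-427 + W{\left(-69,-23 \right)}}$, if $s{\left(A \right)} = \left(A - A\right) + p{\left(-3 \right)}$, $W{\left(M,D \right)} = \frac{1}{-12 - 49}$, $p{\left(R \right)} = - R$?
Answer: $\frac{547231}{614496} \approx 0.89054$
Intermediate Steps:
$W{\left(M,D \right)} = - \frac{1}{61}$ ($W{\left(M,D \right)} = \frac{1}{-61} = - \frac{1}{61}$)
$s{\left(A \right)} = 3$ ($s{\left(A \right)} = \left(A - A\right) - -3 = 0 + 3 = 3$)
$\frac{-380 + \frac{s{\left(-6 \right)} - 429}{334 + 1223}}{-427 + W{\left(-69,-23 \right)}} = \frac{-380 + \frac{3 - 429}{334 + 1223}}{-427 - \frac{1}{61}} = \frac{-380 - \frac{426}{1557}}{- \frac{26048}{61}} = \left(-380 - \frac{142}{519}\right) \left(- \frac{61}{26048}\right) = \left(- \frac{197362}{519}\right) \left(- \frac{61}{26048}\right) = \frac{547231}{614496}$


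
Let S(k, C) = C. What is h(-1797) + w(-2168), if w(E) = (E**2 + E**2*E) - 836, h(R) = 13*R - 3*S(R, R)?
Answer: -10185404214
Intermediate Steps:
h(R) = 10*R (h(R) = 13*R - 3*R = 10*R)
w(E) = -836 + E**2 + E**3 (w(E) = (E**2 + E**3) - 836 = -836 + E**2 + E**3)
h(-1797) + w(-2168) = 10*(-1797) + (-836 + (-2168)**2 + (-2168)**3) = -17970 + (-836 + 4700224 - 10190085632) = -17970 - 10185386244 = -10185404214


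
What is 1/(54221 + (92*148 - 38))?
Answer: 1/67799 ≈ 1.4749e-5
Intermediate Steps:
1/(54221 + (92*148 - 38)) = 1/(54221 + (13616 - 38)) = 1/(54221 + 13578) = 1/67799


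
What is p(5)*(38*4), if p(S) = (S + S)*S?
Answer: 7600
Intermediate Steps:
p(S) = 2*S² (p(S) = (2*S)*S = 2*S²)
p(5)*(38*4) = (2*5²)*(38*4) = (2*25)*152 = 50*152 = 7600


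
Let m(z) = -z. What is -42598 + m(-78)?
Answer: -42520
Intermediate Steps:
-42598 + m(-78) = -42598 - 1*(-78) = -42598 + 78 = -42520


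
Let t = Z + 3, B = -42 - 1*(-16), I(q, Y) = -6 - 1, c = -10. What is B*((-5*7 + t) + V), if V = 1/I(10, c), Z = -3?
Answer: 6396/7 ≈ 913.71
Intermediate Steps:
I(q, Y) = -7
V = -⅐ (V = 1/(-7) = -⅐ ≈ -0.14286)
B = -26 (B = -42 + 16 = -26)
t = 0 (t = -3 + 3 = 0)
B*((-5*7 + t) + V) = -26*((-5*7 + 0) - ⅐) = -26*((-35 + 0) - ⅐) = -26*(-35 - ⅐) = -26*(-246/7) = 6396/7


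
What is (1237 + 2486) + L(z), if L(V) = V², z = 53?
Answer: 6532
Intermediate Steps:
(1237 + 2486) + L(z) = (1237 + 2486) + 53² = 3723 + 2809 = 6532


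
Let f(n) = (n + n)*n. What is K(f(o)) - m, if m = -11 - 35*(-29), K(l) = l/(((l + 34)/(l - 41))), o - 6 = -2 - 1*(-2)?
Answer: -52096/53 ≈ -982.94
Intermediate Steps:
o = 6 (o = 6 + (-2 - 1*(-2)) = 6 + (-2 + 2) = 6 + 0 = 6)
f(n) = 2*n² (f(n) = (2*n)*n = 2*n²)
K(l) = l*(-41 + l)/(34 + l) (K(l) = l/(((34 + l)/(-41 + l))) = l*((-41 + l)/(34 + l)) = l*(-41 + l)/(34 + l))
m = 1004 (m = -11 + 1015 = 1004)
K(f(o)) - m = (2*6²)*(-41 + 2*6²)/(34 + 2*6²) - 1*1004 = (2*36)*(-41 + 2*36)/(34 + 2*36) - 1004 = 72*(-41 + 72)/(34 + 72) - 1004 = 72*31/106 - 1004 = 72*(1/106)*31 - 1004 = 1116/53 - 1004 = -52096/53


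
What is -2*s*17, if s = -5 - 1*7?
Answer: 408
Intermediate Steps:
s = -12 (s = -5 - 7 = -12)
-2*s*17 = -2*(-12)*17 = 24*17 = 408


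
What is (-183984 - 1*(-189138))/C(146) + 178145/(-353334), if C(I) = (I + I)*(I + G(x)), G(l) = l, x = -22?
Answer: -1157297681/3198379368 ≈ -0.36184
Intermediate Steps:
C(I) = 2*I*(-22 + I) (C(I) = (I + I)*(I - 22) = (2*I)*(-22 + I) = 2*I*(-22 + I))
(-183984 - 1*(-189138))/C(146) + 178145/(-353334) = (-183984 - 1*(-189138))/((2*146*(-22 + 146))) + 178145/(-353334) = (-183984 + 189138)/((2*146*124)) + 178145*(-1/353334) = 5154/36208 - 178145/353334 = 5154*(1/36208) - 178145/353334 = 2577/18104 - 178145/353334 = -1157297681/3198379368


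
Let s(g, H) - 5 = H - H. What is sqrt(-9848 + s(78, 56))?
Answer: I*sqrt(9843) ≈ 99.212*I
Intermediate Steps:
s(g, H) = 5 (s(g, H) = 5 + (H - H) = 5 + 0 = 5)
sqrt(-9848 + s(78, 56)) = sqrt(-9848 + 5) = sqrt(-9843) = I*sqrt(9843)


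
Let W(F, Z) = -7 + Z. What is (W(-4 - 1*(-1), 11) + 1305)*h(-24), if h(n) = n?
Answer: -31416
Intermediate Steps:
(W(-4 - 1*(-1), 11) + 1305)*h(-24) = ((-7 + 11) + 1305)*(-24) = (4 + 1305)*(-24) = 1309*(-24) = -31416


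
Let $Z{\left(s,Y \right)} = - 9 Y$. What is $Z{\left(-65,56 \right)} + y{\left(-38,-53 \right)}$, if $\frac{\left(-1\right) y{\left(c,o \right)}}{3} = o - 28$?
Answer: $-261$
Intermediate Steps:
$y{\left(c,o \right)} = 84 - 3 o$ ($y{\left(c,o \right)} = - 3 \left(o - 28\right) = - 3 \left(-28 + o\right) = 84 - 3 o$)
$Z{\left(-65,56 \right)} + y{\left(-38,-53 \right)} = \left(-9\right) 56 + \left(84 - -159\right) = -504 + \left(84 + 159\right) = -504 + 243 = -261$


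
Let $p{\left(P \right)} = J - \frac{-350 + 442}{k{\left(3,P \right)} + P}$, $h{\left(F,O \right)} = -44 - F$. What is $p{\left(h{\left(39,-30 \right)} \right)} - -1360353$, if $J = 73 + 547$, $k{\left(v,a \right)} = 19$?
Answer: $\frac{21775591}{16} \approx 1.361 \cdot 10^{6}$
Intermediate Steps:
$J = 620$
$p{\left(P \right)} = 620 - \frac{92}{19 + P}$ ($p{\left(P \right)} = 620 - \frac{-350 + 442}{19 + P} = 620 - \frac{92}{19 + P}$)
$p{\left(h{\left(39,-30 \right)} \right)} - -1360353 = \frac{4 \left(2922 + 155 \left(-44 - 39\right)\right)}{19 - 83} - -1360353 = \frac{4 \left(2922 + 155 \left(-44 - 39\right)\right)}{19 - 83} + 1360353 = \frac{4 \left(2922 + 155 \left(-83\right)\right)}{19 - 83} + 1360353 = \frac{4 \left(2922 - 12865\right)}{-64} + 1360353 = 4 \left(- \frac{1}{64}\right) \left(-9943\right) + 1360353 = \frac{9943}{16} + 1360353 = \frac{21775591}{16}$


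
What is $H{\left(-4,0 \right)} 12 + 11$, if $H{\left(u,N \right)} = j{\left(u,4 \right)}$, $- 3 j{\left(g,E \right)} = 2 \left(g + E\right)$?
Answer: $11$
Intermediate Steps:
$j{\left(g,E \right)} = - \frac{2 E}{3} - \frac{2 g}{3}$ ($j{\left(g,E \right)} = - \frac{2 \left(g + E\right)}{3} = - \frac{2 \left(E + g\right)}{3} = - \frac{2 E + 2 g}{3} = - \frac{2 E}{3} - \frac{2 g}{3}$)
$H{\left(u,N \right)} = - \frac{8}{3} - \frac{2 u}{3}$ ($H{\left(u,N \right)} = \left(- \frac{2}{3}\right) 4 - \frac{2 u}{3} = - \frac{8}{3} - \frac{2 u}{3}$)
$H{\left(-4,0 \right)} 12 + 11 = \left(- \frac{8}{3} - - \frac{8}{3}\right) 12 + 11 = \left(- \frac{8}{3} + \frac{8}{3}\right) 12 + 11 = 0 \cdot 12 + 11 = 0 + 11 = 11$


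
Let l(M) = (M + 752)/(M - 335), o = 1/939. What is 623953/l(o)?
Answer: -196273151492/706129 ≈ -2.7796e+5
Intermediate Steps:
o = 1/939 ≈ 0.0010650
l(M) = (752 + M)/(-335 + M)
623953/l(o) = 623953/(((752 + 1/939)/(-335 + 1/939))) = 623953/(((706129/939)/(-314564/939))) = 623953/((-939/314564*706129/939)) = 623953/(-706129/314564) = 623953*(-314564/706129) = -196273151492/706129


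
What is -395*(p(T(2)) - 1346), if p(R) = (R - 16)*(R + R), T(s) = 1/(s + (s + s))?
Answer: 9607585/18 ≈ 5.3376e+5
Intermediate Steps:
T(s) = 1/(3*s) (T(s) = 1/(s + 2*s) = 1/(3*s))
p(R) = 2*R*(-16 + R) (p(R) = (-16 + R)*(2*R) = 2*R*(-16 + R))
-395*(p(T(2)) - 1346) = -395*(2*((1/3)/2)*(-16 + (1/3)/2) - 1346) = -395*(2*((1/3)*(1/2))*(-16 + (1/3)*(1/2)) - 1346) = -395*(2*(1/6)*(-16 + 1/6) - 1346) = -395*(2*(1/6)*(-95/6) - 1346) = -395*(-95/18 - 1346) = -395*(-24323/18) = 9607585/18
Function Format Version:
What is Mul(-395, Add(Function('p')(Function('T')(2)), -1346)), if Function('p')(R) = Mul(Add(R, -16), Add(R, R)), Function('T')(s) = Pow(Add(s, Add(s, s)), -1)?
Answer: Rational(9607585, 18) ≈ 5.3376e+5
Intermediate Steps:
Function('T')(s) = Mul(Rational(1, 3), Pow(s, -1)) (Function('T')(s) = Pow(Add(s, Mul(2, s)), -1) = Pow(Mul(3, s), -1) = Mul(Rational(1, 3), Pow(s, -1)))
Function('p')(R) = Mul(2, R, Add(-16, R)) (Function('p')(R) = Mul(Add(-16, R), Mul(2, R)) = Mul(2, R, Add(-16, R)))
Mul(-395, Add(Function('p')(Function('T')(2)), -1346)) = Mul(-395, Add(Mul(2, Mul(Rational(1, 3), Pow(2, -1)), Add(-16, Mul(Rational(1, 3), Pow(2, -1)))), -1346)) = Mul(-395, Add(Mul(2, Mul(Rational(1, 3), Rational(1, 2)), Add(-16, Mul(Rational(1, 3), Rational(1, 2)))), -1346)) = Mul(-395, Add(Mul(2, Rational(1, 6), Add(-16, Rational(1, 6))), -1346)) = Mul(-395, Add(Mul(2, Rational(1, 6), Rational(-95, 6)), -1346)) = Mul(-395, Add(Rational(-95, 18), -1346)) = Mul(-395, Rational(-24323, 18)) = Rational(9607585, 18)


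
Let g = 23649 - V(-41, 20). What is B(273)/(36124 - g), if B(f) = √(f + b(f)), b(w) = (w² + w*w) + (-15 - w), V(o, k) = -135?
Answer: √149043/12340 ≈ 0.031285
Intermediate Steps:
b(w) = -15 - w + 2*w² (b(w) = (w² + w²) + (-15 - w) = 2*w² + (-15 - w) = -15 - w + 2*w²)
B(f) = √(-15 + 2*f²) (B(f) = √(f + (-15 - f + 2*f²)) = √(-15 + 2*f²))
g = 23784 (g = 23649 - 1*(-135) = 23649 + 135 = 23784)
B(273)/(36124 - g) = √(-15 + 2*273²)/(36124 - 1*23784) = √(-15 + 2*74529)/(36124 - 23784) = √(-15 + 149058)/12340 = √149043*(1/12340) = √149043/12340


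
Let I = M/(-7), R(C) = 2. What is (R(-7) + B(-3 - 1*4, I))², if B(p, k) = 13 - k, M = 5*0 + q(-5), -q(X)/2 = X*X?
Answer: 3025/49 ≈ 61.735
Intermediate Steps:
q(X) = -2*X² (q(X) = -2*X*X = -2*X²)
M = -50 (M = 5*0 - 2*(-5)² = 0 - 2*25 = 0 - 50 = -50)
I = 50/7 (I = -50/(-7) = -50*(-⅐) = 50/7 ≈ 7.1429)
(R(-7) + B(-3 - 1*4, I))² = (2 + (13 - 1*50/7))² = (2 + (13 - 50/7))² = (2 + 41/7)² = (55/7)² = 3025/49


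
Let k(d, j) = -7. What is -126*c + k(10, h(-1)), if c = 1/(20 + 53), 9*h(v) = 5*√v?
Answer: -637/73 ≈ -8.7260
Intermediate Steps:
h(v) = 5*√v/9 (h(v) = (5*√v)/9 = 5*√v/9)
c = 1/73 ≈ 0.013699
-126*c + k(10, h(-1)) = -126*1/73 - 7 = -126/73 - 7 = -637/73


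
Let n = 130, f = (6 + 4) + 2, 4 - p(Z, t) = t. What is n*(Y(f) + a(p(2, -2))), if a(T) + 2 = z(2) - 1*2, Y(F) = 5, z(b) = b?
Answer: 390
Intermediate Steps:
p(Z, t) = 4 - t
f = 12 (f = 10 + 2 = 12)
a(T) = -2 (a(T) = -2 + (2 - 1*2) = -2 + (2 - 2) = -2 + 0 = -2)
n*(Y(f) + a(p(2, -2))) = 130*(5 - 2) = 130*3 = 390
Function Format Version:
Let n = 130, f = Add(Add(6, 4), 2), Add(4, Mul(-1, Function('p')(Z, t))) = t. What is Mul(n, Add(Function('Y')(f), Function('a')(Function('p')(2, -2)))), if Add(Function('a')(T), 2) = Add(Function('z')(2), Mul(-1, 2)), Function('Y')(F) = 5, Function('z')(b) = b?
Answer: 390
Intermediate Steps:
Function('p')(Z, t) = Add(4, Mul(-1, t))
f = 12 (f = Add(10, 2) = 12)
Function('a')(T) = -2 (Function('a')(T) = Add(-2, Add(2, Mul(-1, 2))) = Add(-2, Add(2, -2)) = Add(-2, 0) = -2)
Mul(n, Add(Function('Y')(f), Function('a')(Function('p')(2, -2)))) = Mul(130, Add(5, -2)) = Mul(130, 3) = 390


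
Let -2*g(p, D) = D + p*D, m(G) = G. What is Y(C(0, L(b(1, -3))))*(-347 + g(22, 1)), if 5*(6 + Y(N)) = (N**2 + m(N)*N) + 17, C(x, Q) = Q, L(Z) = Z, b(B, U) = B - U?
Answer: -13623/10 ≈ -1362.3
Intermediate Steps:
g(p, D) = -D/2 - D*p/2 (g(p, D) = -(D + p*D)/2 = -(D + D*p)/2 = -D/2 - D*p/2)
Y(N) = -13/5 + 2*N**2/5 (Y(N) = -6 + ((N**2 + N*N) + 17)/5 = -6 + ((N**2 + N**2) + 17)/5 = -6 + (2*N**2 + 17)/5 = -6 + (17 + 2*N**2)/5 = -6 + (17/5 + 2*N**2/5) = -13/5 + 2*N**2/5)
Y(C(0, L(b(1, -3))))*(-347 + g(22, 1)) = (-13/5 + 2*(1 - 1*(-3))**2/5)*(-347 - 1/2*1*(1 + 22)) = (-13/5 + 2*(1 + 3)**2/5)*(-347 - 1/2*1*23) = (-13/5 + (2/5)*4**2)*(-347 - 23/2) = (-13/5 + (2/5)*16)*(-717/2) = (-13/5 + 32/5)*(-717/2) = (19/5)*(-717/2) = -13623/10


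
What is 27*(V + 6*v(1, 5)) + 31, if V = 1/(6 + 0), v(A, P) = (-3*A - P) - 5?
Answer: -4141/2 ≈ -2070.5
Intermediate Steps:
v(A, P) = -5 - P - 3*A (v(A, P) = (-P - 3*A) - 5 = -5 - P - 3*A)
V = 1/6 ≈ 0.16667
27*(V + 6*v(1, 5)) + 31 = 27*(1/6 + 6*(-5 - 1*5 - 3*1)) + 31 = 27*(1/6 + 6*(-5 - 5 - 3)) + 31 = 27*(1/6 + 6*(-13)) + 31 = 27*(1/6 - 78) + 31 = 27*(-467/6) + 31 = -4203/2 + 31 = -4141/2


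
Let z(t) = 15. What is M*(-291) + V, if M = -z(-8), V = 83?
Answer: 4448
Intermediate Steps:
M = -15 (M = -1*15 = -15)
M*(-291) + V = -15*(-291) + 83 = 4365 + 83 = 4448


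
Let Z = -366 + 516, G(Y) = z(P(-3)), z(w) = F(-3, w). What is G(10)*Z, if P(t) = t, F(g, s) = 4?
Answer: 600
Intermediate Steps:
z(w) = 4
G(Y) = 4
Z = 150
G(10)*Z = 4*150 = 600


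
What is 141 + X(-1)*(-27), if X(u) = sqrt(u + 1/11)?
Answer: 141 - 27*I*sqrt(110)/11 ≈ 141.0 - 25.743*I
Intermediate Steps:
X(u) = sqrt(1/11 + u) (X(u) = sqrt(u + 1/11) = sqrt(1/11 + u))
141 + X(-1)*(-27) = 141 + (sqrt(11 + 121*(-1))/11)*(-27) = 141 + (sqrt(11 - 121)/11)*(-27) = 141 + (sqrt(-110)/11)*(-27) = 141 + ((I*sqrt(110))/11)*(-27) = 141 + (I*sqrt(110)/11)*(-27) = 141 - 27*I*sqrt(110)/11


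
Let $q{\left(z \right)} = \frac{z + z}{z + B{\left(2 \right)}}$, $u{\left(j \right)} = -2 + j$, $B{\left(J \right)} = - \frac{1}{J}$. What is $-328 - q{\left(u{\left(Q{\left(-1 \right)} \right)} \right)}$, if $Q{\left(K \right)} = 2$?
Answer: $-328$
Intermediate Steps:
$q{\left(z \right)} = \frac{2 z}{- \frac{1}{2} + z}$ ($q{\left(z \right)} = \frac{z + z}{z - \frac{1}{2}} = \frac{2 z}{z - \frac{1}{2}} = \frac{2 z}{- \frac{1}{2} + z}$)
$-328 - q{\left(u{\left(Q{\left(-1 \right)} \right)} \right)} = -328 - \frac{4 \left(-2 + 2\right)}{-1 + 2 \left(-2 + 2\right)} = -328 - 4 \cdot 0 \frac{1}{-1 + 2 \cdot 0} = -328 - 4 \cdot 0 \frac{1}{-1 + 0} = -328 - 4 \cdot 0 \frac{1}{-1} = -328 - 4 \cdot 0 \left(-1\right) = -328 - 0 = -328 + 0 = -328$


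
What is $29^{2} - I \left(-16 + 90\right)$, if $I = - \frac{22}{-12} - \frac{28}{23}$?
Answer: $\frac{54884}{69} \approx 795.42$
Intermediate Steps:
$I = \frac{85}{138}$ ($I = \left(-22\right) \left(- \frac{1}{12}\right) - \frac{28}{23} = \frac{11}{6} - \frac{28}{23} = \frac{85}{138} \approx 0.61594$)
$29^{2} - I \left(-16 + 90\right) = 29^{2} - \frac{85 \left(-16 + 90\right)}{138} = 841 - \frac{85}{138} \cdot 74 = 841 - \frac{3145}{69} = \frac{54884}{69}$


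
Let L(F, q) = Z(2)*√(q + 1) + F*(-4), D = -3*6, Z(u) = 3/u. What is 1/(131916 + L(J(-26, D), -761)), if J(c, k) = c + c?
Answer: 66062/8728376543 - 3*I*√190/17456753086 ≈ 7.5686e-6 - 2.3688e-9*I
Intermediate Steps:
D = -18
J(c, k) = 2*c
L(F, q) = -4*F + 3*√(1 + q)/2 (L(F, q) = (3/2)*√(q + 1) + F*(-4) = (3*(½))*√(1 + q) - 4*F = 3*√(1 + q)/2 - 4*F = -4*F + 3*√(1 + q)/2)
1/(131916 + L(J(-26, D), -761)) = 1/(131916 + (-8*(-26) + 3*√(1 - 761)/2)) = 1/(131916 + (-4*(-52) + 3*√(-760)/2)) = 1/(131916 + (208 + 3*(2*I*√190)/2)) = 1/(131916 + (208 + 3*I*√190)) = 1/(132124 + 3*I*√190)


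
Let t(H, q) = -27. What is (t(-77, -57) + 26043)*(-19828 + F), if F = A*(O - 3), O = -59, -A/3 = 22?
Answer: -409387776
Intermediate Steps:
A = -66 (A = -3*22 = -66)
F = 4092 (F = -66*(-59 - 3) = -66*(-62) = 4092)
(t(-77, -57) + 26043)*(-19828 + F) = (-27 + 26043)*(-19828 + 4092) = 26016*(-15736) = -409387776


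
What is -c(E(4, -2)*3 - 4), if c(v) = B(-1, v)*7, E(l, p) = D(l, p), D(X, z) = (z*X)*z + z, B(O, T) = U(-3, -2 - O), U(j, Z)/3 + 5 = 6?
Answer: -21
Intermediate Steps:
U(j, Z) = 3 (U(j, Z) = -15 + 3*6 = -15 + 18 = 3)
B(O, T) = 3
D(X, z) = z + X*z**2 (D(X, z) = (X*z)*z + z = X*z**2 + z = z + X*z**2)
E(l, p) = p*(1 + l*p)
c(v) = 21 (c(v) = 3*7 = 21)
-c(E(4, -2)*3 - 4) = -1*21 = -21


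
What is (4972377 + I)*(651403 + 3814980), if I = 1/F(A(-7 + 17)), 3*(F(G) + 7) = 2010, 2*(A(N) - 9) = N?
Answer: 14724262092351616/663 ≈ 2.2209e+13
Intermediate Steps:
A(N) = 9 + N/2
F(G) = 663 (F(G) = -7 + (1/3)*2010 = -7 + 670 = 663)
I = 1/663 ≈ 0.0015083
(4972377 + I)*(651403 + 3814980) = (4972377 + 1/663)*(651403 + 3814980) = (3296685952/663)*4466383 = 14724262092351616/663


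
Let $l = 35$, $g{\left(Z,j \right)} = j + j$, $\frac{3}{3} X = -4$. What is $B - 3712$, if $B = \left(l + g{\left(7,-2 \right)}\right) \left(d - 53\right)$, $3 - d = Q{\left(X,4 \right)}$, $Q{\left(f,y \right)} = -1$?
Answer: $-5231$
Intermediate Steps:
$X = -4$
$g{\left(Z,j \right)} = 2 j$
$d = 4$ ($d = 3 - -1 = 3 + 1 = 4$)
$B = -1519$ ($B = \left(35 + 2 \left(-2\right)\right) \left(4 - 53\right) = \left(35 - 4\right) \left(-49\right) = 31 \left(-49\right) = -1519$)
$B - 3712 = -1519 - 3712 = -5231$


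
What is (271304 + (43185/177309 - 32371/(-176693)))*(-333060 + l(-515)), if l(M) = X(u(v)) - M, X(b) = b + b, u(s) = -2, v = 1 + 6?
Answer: -7786746317757047116/86306499 ≈ -9.0222e+10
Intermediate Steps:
v = 7
X(b) = 2*b
l(M) = -4 - M (l(M) = 2*(-2) - M = -4 - M)
(271304 + (43185/177309 - 32371/(-176693)))*(-333060 + l(-515)) = (271304 + (43185/177309 - 32371/(-176693)))*(-333060 + (-4 - 1*(-515))) = (271304 + (43185*(1/177309) - 32371*(-1/176693)))*(-333060 + (-4 + 515)) = (271304 + (14395/59103 + 32371/176693))*(-333060 + 511) = (271304 + 36832388/86306499)*(-332549) = (23415335237084/86306499)*(-332549) = -7786746317757047116/86306499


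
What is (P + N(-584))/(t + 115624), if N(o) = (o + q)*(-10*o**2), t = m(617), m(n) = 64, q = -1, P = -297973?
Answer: 1994879627/115688 ≈ 17244.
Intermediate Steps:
t = 64
N(o) = -10*o**2*(-1 + o) (N(o) = (o - 1)*(-10*o**2) = (-1 + o)*(-10*o**2) = -10*o**2*(-1 + o))
(P + N(-584))/(t + 115624) = (-297973 + 10*(-584)**2*(1 - 1*(-584)))/(64 + 115624) = (-297973 + 10*341056*(1 + 584))/115688 = (-297973 + 10*341056*585)*(1/115688) = (-297973 + 1995177600)*(1/115688) = 1994879627*(1/115688) = 1994879627/115688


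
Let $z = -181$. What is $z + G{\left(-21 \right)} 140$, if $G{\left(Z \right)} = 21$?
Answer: $2759$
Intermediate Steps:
$z + G{\left(-21 \right)} 140 = -181 + 21 \cdot 140 = -181 + 2940 = 2759$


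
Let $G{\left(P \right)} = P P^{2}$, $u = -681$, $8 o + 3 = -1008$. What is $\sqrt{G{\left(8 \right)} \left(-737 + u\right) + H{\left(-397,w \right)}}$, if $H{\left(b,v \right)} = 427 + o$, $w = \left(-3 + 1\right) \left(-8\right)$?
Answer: $\frac{i \sqrt{11611446}}{4} \approx 851.89 i$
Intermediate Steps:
$o = - \frac{1011}{8}$ ($o = - \frac{3}{8} + \frac{1}{8} \left(-1008\right) = - \frac{3}{8} - 126 = - \frac{1011}{8} \approx -126.38$)
$G{\left(P \right)} = P^{3}$
$w = 16$ ($w = \left(-2\right) \left(-8\right) = 16$)
$H{\left(b,v \right)} = \frac{2405}{8}$ ($H{\left(b,v \right)} = 427 - \frac{1011}{8} = \frac{2405}{8}$)
$\sqrt{G{\left(8 \right)} \left(-737 + u\right) + H{\left(-397,w \right)}} = \sqrt{8^{3} \left(-737 - 681\right) + \frac{2405}{8}} = \sqrt{512 \left(-1418\right) + \frac{2405}{8}} = \sqrt{-726016 + \frac{2405}{8}} = \sqrt{- \frac{5805723}{8}} = \frac{i \sqrt{11611446}}{4}$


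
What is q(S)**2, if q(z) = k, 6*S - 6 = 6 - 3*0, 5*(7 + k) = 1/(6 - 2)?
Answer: 19321/400 ≈ 48.302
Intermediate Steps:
k = -139/20 (k = -7 + 1/(5*(6 - 2)) = -7 + (1/5)/4 = -7 + (1/5)*(1/4) = -7 + 1/20 = -139/20 ≈ -6.9500)
S = 2 (S = 1 + (6 - 3*0)/6 = 1 + (6 + 0)/6 = 1 + (1/6)*6 = 1 + 1 = 2)
q(z) = -139/20
q(S)**2 = (-139/20)**2 = 19321/400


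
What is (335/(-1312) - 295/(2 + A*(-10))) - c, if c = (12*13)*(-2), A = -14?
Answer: 28846119/93152 ≈ 309.67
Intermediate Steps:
c = -312 (c = 156*(-2) = -312)
(335/(-1312) - 295/(2 + A*(-10))) - c = (335/(-1312) - 295/(2 - 14*(-10))) - 1*(-312) = (335*(-1/1312) - 295/(2 + 140)) + 312 = (-335/1312 - 295/142) + 312 = -217305/93152 + 312 = 28846119/93152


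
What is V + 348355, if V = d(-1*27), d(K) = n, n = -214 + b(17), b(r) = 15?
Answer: 348156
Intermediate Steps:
n = -199 (n = -214 + 15 = -199)
d(K) = -199
V = -199
V + 348355 = -199 + 348355 = 348156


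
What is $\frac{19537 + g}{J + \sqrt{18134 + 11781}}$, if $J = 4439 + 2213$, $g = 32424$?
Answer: $\frac{49377796}{6317027} - \frac{7423 \sqrt{29915}}{6317027} \approx 7.6134$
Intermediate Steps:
$J = 6652$
$\frac{19537 + g}{J + \sqrt{18134 + 11781}} = \frac{19537 + 32424}{6652 + \sqrt{18134 + 11781}} = \frac{51961}{6652 + \sqrt{29915}}$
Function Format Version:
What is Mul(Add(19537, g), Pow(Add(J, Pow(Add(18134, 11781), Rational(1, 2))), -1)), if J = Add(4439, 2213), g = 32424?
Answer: Add(Rational(49377796, 6317027), Mul(Rational(-7423, 6317027), Pow(29915, Rational(1, 2)))) ≈ 7.6134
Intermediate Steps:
J = 6652
Mul(Add(19537, g), Pow(Add(J, Pow(Add(18134, 11781), Rational(1, 2))), -1)) = Mul(Add(19537, 32424), Pow(Add(6652, Pow(Add(18134, 11781), Rational(1, 2))), -1)) = Mul(51961, Pow(Add(6652, Pow(29915, Rational(1, 2))), -1))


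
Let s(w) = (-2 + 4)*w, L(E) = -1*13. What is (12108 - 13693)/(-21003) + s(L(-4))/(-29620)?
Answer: 23746889/311054430 ≈ 0.076343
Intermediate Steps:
L(E) = -13
s(w) = 2*w
(12108 - 13693)/(-21003) + s(L(-4))/(-29620) = (12108 - 13693)/(-21003) + (2*(-13))/(-29620) = -1585*(-1/21003) - 26*(-1/29620) = 1585/21003 + 13/14810 = 23746889/311054430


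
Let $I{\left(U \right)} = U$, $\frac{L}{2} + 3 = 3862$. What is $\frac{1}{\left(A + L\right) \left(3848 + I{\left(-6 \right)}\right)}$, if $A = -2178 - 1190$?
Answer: $\frac{1}{16712700} \approx 5.9835 \cdot 10^{-8}$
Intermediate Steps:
$L = 7718$ ($L = -6 + 2 \cdot 3862 = -6 + 7724 = 7718$)
$A = -3368$
$\frac{1}{\left(A + L\right) \left(3848 + I{\left(-6 \right)}\right)} = \frac{1}{\left(-3368 + 7718\right) \left(3848 - 6\right)} = \frac{1}{4350 \cdot 3842} = \frac{1}{16712700}$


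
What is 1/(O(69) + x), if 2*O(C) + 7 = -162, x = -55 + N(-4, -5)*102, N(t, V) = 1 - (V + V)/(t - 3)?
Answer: -14/2565 ≈ -0.0054581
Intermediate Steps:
N(t, V) = 1 - 2*V/(-3 + t)
x = -691/7 (x = -55 + ((-3 - 4 - 2*(-5))/(-3 - 4))*102 = -55 + ((-3 - 4 + 10)/(-7))*102 = -55 - ⅐*3*102 = -55 - 3/7*102 = -55 - 306/7 = -691/7 ≈ -98.714)
O(C) = -169/2 (O(C) = -7/2 + (½)*(-162) = -7/2 - 81 = -169/2)
1/(O(69) + x) = 1/(-169/2 - 691/7) = 1/(-2565/14) = -14/2565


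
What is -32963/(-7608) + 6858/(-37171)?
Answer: 1173092009/282796968 ≈ 4.1482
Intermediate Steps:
-32963/(-7608) + 6858/(-37171) = -32963*(-1/7608) + 6858*(-1/37171) = 32963/7608 - 6858/37171 = 1173092009/282796968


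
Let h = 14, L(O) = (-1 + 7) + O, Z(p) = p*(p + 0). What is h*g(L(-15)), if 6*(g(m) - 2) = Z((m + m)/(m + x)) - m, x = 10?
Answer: 805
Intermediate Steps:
Z(p) = p² (Z(p) = p*p = p²)
L(O) = 6 + O
g(m) = 2 - m/6 + 2*m²/(3*(10 + m)²) (g(m) = 2 + (((m + m)/(m + 10))² - m)/6 = 2 + (((2*m)/(10 + m))² - m)/6 = 2 + ((2*m/(10 + m))² - m)/6 = 2 + (4*m²/(10 + m)² - m)/6 = 2 + (-m + 4*m²/(10 + m)²)/6 = 2 + (-m/6 + 2*m²/(3*(10 + m)²)) = 2 - m/6 + 2*m²/(3*(10 + m)²))
h*g(L(-15)) = 14*(2 - (6 - 15)/6 + 2*(6 - 15)²/(3*(10 + (6 - 15))²)) = 14*(2 - ⅙*(-9) + (⅔)*(-9)²/(10 - 9)²) = 14*(2 + 3/2 + (⅔)*81/1²) = 14*(2 + 3/2 + (⅔)*81*1) = 14*(2 + 3/2 + 54) = 14*(115/2) = 805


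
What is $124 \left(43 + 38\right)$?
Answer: $10044$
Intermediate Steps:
$124 \left(43 + 38\right) = 124 \cdot 81 = 10044$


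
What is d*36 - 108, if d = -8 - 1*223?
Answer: -8424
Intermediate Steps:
d = -231 (d = -8 - 223 = -231)
d*36 - 108 = -231*36 - 108 = -8316 - 108 = -8424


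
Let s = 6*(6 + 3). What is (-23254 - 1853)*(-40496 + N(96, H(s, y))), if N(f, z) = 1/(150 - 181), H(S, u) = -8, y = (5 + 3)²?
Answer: 31518750339/31 ≈ 1.0167e+9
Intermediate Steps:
y = 64 (y = 8² = 64)
s = 54 (s = 6*9 = 54)
N(f, z) = -1/31 (N(f, z) = 1/(-31) = -1/31)
(-23254 - 1853)*(-40496 + N(96, H(s, y))) = (-23254 - 1853)*(-40496 - 1/31) = -25107*(-1255377/31) = 31518750339/31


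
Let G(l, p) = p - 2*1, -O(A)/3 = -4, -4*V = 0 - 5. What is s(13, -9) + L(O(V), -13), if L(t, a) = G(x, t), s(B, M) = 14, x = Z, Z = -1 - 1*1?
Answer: 24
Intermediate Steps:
Z = -2 (Z = -1 - 1 = -2)
x = -2
V = 5/4 (V = -(0 - 5)/4 = -1/4*(-5) = 5/4 ≈ 1.2500)
O(A) = 12 (O(A) = -3*(-4) = 12)
G(l, p) = -2 + p (G(l, p) = p - 2 = -2 + p)
L(t, a) = -2 + t
s(13, -9) + L(O(V), -13) = 14 + (-2 + 12) = 14 + 10 = 24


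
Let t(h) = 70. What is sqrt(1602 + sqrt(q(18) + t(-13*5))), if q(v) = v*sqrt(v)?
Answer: sqrt(1602 + sqrt(2)*sqrt(35 + 27*sqrt(2))) ≈ 40.176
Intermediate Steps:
q(v) = v**(3/2)
sqrt(1602 + sqrt(q(18) + t(-13*5))) = sqrt(1602 + sqrt(18**(3/2) + 70)) = sqrt(1602 + sqrt(54*sqrt(2) + 70)) = sqrt(1602 + sqrt(70 + 54*sqrt(2)))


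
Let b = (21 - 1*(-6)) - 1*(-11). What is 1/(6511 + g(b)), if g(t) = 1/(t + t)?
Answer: 76/494837 ≈ 0.00015359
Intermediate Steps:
b = 38 (b = (21 + 6) + 11 = 27 + 11 = 38)
g(t) = 1/(2*t)
1/(6511 + g(b)) = 1/(6511 + (1/2)/38) = 1/(6511 + (1/2)*(1/38)) = 1/(6511 + 1/76) = 1/(494837/76) = 76/494837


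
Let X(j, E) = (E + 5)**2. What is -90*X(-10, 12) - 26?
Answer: -26036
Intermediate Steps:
X(j, E) = (5 + E)**2
-90*X(-10, 12) - 26 = -90*(5 + 12)**2 - 26 = -90*17**2 - 26 = -90*289 - 26 = -26010 - 26 = -26036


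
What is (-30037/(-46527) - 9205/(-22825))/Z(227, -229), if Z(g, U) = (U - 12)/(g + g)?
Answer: -101139900848/51187376955 ≈ -1.9759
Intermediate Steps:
Z(g, U) = (-12 + U)/(2*g) (Z(g, U) = (-12 + U)/((2*g)) = (-12 + U)*(1/(2*g)) = (-12 + U)/(2*g))
(-30037/(-46527) - 9205/(-22825))/Z(227, -229) = (-30037/(-46527) - 9205/(-22825))/(((1/2)*(-12 - 229)/227)) = (-30037*(-1/46527) - 9205*(-1/22825))/(((1/2)*(1/227)*(-241))) = (30037/46527 + 1841/4565)/(-241/454) = (222775112/212395755)*(-454/241) = -101139900848/51187376955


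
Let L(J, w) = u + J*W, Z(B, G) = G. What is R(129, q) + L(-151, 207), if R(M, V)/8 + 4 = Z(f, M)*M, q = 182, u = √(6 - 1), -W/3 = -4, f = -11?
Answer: 131284 + √5 ≈ 1.3129e+5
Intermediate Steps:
W = 12 (W = -3*(-4) = 12)
u = √5 ≈ 2.2361
L(J, w) = √5 + 12*J (L(J, w) = √5 + J*12 = √5 + 12*J)
R(M, V) = -32 + 8*M² (R(M, V) = -32 + 8*(M*M) = -32 + 8*M²)
R(129, q) + L(-151, 207) = (-32 + 8*129²) + (√5 + 12*(-151)) = (-32 + 8*16641) + (√5 - 1812) = (-32 + 133128) + (-1812 + √5) = 133096 + (-1812 + √5) = 131284 + √5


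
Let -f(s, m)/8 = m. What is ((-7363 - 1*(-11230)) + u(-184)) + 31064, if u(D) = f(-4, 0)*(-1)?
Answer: 34931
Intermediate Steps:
f(s, m) = -8*m
u(D) = 0 (u(D) = -8*0*(-1) = 0*(-1) = 0)
((-7363 - 1*(-11230)) + u(-184)) + 31064 = ((-7363 - 1*(-11230)) + 0) + 31064 = ((-7363 + 11230) + 0) + 31064 = (3867 + 0) + 31064 = 3867 + 31064 = 34931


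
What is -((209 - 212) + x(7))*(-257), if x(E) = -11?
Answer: -3598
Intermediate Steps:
-((209 - 212) + x(7))*(-257) = -((209 - 212) - 11)*(-257) = -(-3 - 11)*(-257) = -(-14)*(-257) = -1*3598 = -3598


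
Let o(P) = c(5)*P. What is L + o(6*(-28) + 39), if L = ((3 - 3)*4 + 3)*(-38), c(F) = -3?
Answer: 273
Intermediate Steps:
o(P) = -3*P
L = -114 (L = (0*4 + 3)*(-38) = (0 + 3)*(-38) = 3*(-38) = -114)
L + o(6*(-28) + 39) = -114 - 3*(6*(-28) + 39) = -114 - 3*(-168 + 39) = -114 - 3*(-129) = -114 + 387 = 273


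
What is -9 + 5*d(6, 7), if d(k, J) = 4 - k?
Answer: -19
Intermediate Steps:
-9 + 5*d(6, 7) = -9 + 5*(4 - 1*6) = -9 + 5*(4 - 6) = -9 + 5*(-2) = -9 - 10 = -19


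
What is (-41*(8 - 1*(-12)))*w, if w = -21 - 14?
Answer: 28700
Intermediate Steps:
w = -35
(-41*(8 - 1*(-12)))*w = -41*(8 - 1*(-12))*(-35) = -41*(8 + 12)*(-35) = -41*20*(-35) = -820*(-35) = 28700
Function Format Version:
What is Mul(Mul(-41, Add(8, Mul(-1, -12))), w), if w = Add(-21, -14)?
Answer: 28700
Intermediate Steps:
w = -35
Mul(Mul(-41, Add(8, Mul(-1, -12))), w) = Mul(Mul(-41, Add(8, Mul(-1, -12))), -35) = Mul(Mul(-41, Add(8, 12)), -35) = Mul(Mul(-41, 20), -35) = Mul(-820, -35) = 28700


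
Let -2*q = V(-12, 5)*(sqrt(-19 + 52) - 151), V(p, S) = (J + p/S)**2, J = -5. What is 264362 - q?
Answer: 13011381/50 + 1369*sqrt(33)/50 ≈ 2.6039e+5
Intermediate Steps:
V(p, S) = (-5 + p/S)**2
q = 206719/50 - 1369*sqrt(33)/50 (q = -(-1*(-12) + 5*5)**2/5**2*(sqrt(-19 + 52) - 151)/2 = -(12 + 25)**2/25*(sqrt(33) - 151)/2 = -(1/25)*37**2*(-151 + sqrt(33))/2 = -(1/25)*1369*(-151 + sqrt(33))/2 = -1369*(-151 + sqrt(33))/50 = -(-206719/25 + 1369*sqrt(33)/25)/2 = 206719/50 - 1369*sqrt(33)/50 ≈ 3977.1)
264362 - q = 264362 - (206719/50 - 1369*sqrt(33)/50) = 264362 + (-206719/50 + 1369*sqrt(33)/50) = 13011381/50 + 1369*sqrt(33)/50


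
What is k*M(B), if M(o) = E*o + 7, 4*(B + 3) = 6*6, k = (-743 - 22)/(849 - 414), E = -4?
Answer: 867/29 ≈ 29.897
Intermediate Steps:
k = -51/29 (k = -765/435 = -765*1/435 = -51/29 ≈ -1.7586)
B = 6 (B = -3 + (6*6)/4 = -3 + (1/4)*36 = -3 + 9 = 6)
M(o) = 7 - 4*o (M(o) = -4*o + 7 = 7 - 4*o)
k*M(B) = -51*(7 - 4*6)/29 = -51*(7 - 24)/29 = -51/29*(-17) = 867/29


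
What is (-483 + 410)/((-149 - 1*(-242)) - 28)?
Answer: -73/65 ≈ -1.1231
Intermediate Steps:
(-483 + 410)/((-149 - 1*(-242)) - 28) = -73/((-149 + 242) - 28) = -73/(93 - 28) = -73/65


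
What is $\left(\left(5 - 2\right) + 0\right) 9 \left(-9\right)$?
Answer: $-243$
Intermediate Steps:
$\left(\left(5 - 2\right) + 0\right) 9 \left(-9\right) = \left(3 + 0\right) 9 \left(-9\right) = 3 \cdot 9 \left(-9\right) = 27 \left(-9\right) = -243$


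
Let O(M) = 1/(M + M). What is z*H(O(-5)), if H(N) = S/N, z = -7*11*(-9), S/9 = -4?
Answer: 249480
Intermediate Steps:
S = -36 (S = 9*(-4) = -36)
O(M) = 1/(2*M)
z = 693 (z = -77*(-9) = 693)
H(N) = -36/N
z*H(O(-5)) = 693*(-36/((1/2)/(-5))) = 693*(-36/((1/2)*(-1/5))) = 693*(-36/(-1/10)) = 693*(-36*(-10)) = 693*360 = 249480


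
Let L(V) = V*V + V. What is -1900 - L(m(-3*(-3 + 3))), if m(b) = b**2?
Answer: -1900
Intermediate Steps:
L(V) = V + V**2 (L(V) = V**2 + V = V + V**2)
-1900 - L(m(-3*(-3 + 3))) = -1900 - (-3*(-3 + 3))**2*(1 + (-3*(-3 + 3))**2) = -1900 - (-3*0)**2*(1 + (-3*0)**2) = -1900 - 0**2*(1 + 0**2) = -1900 - 0*(1 + 0) = -1900 - 0 = -1900 - 1*0 = -1900 + 0 = -1900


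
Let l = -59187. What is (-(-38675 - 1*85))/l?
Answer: -12920/19729 ≈ -0.65487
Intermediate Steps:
(-(-38675 - 1*85))/l = -(-38675 - 1*85)/(-59187) = -(-38675 - 85)*(-1/59187) = -1*(-38760)*(-1/59187) = 38760*(-1/59187) = -12920/19729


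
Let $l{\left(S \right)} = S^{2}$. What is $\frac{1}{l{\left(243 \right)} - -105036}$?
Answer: $\frac{1}{164085} \approx 6.0944 \cdot 10^{-6}$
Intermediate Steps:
$\frac{1}{l{\left(243 \right)} - -105036} = \frac{1}{243^{2} - -105036} = \frac{1}{59049 + \left(-271450 + 376486\right)} = \frac{1}{59049 + 105036} = \frac{1}{164085}$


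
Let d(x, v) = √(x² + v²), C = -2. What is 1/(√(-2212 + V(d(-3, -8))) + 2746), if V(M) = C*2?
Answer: 1373/3771366 - I*√554/3771366 ≈ 0.00036406 - 6.241e-6*I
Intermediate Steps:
d(x, v) = √(v² + x²)
V(M) = -4 (V(M) = -2*2 = -4)
1/(√(-2212 + V(d(-3, -8))) + 2746) = 1/(√(-2212 - 4) + 2746) = 1/(√(-2216) + 2746) = 1/(2*I*√554 + 2746) = 1/(2746 + 2*I*√554)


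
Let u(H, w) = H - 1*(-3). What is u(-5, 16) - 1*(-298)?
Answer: 296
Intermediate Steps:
u(H, w) = 3 + H (u(H, w) = H + 3 = 3 + H)
u(-5, 16) - 1*(-298) = (3 - 5) - 1*(-298) = -2 + 298 = 296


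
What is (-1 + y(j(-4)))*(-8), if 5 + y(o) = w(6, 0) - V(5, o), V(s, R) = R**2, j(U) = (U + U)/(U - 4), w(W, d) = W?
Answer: 8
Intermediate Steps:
j(U) = 2*U/(-4 + U) (j(U) = (2*U)/(-4 + U) = 2*U/(-4 + U))
y(o) = 1 - o**2 (y(o) = -5 + (6 - o**2) = 1 - o**2)
(-1 + y(j(-4)))*(-8) = (-1 + (1 - (2*(-4)/(-4 - 4))**2))*(-8) = (-1 + (1 - (2*(-4)/(-8))**2))*(-8) = (-1 + (1 - (2*(-4)*(-1/8))**2))*(-8) = (-1 + (1 - 1*1**2))*(-8) = (-1 + (1 - 1*1))*(-8) = (-1 + (1 - 1))*(-8) = (-1 + 0)*(-8) = -1*(-8) = 8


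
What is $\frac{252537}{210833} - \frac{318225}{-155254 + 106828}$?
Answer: $\frac{539603321}{69454414} \approx 7.7692$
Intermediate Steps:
$\frac{252537}{210833} - \frac{318225}{-155254 + 106828} = 252537 \cdot \frac{1}{210833} - \frac{318225}{-48426} = \frac{252537}{210833} - - \frac{106075}{16142} = \frac{252537}{210833} + \frac{106075}{16142} = \frac{539603321}{69454414}$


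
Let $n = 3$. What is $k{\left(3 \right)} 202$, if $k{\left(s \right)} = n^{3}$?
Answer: $5454$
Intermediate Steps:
$k{\left(s \right)} = 27$ ($k{\left(s \right)} = 3^{3} = 27$)
$k{\left(3 \right)} 202 = 27 \cdot 202 = 5454$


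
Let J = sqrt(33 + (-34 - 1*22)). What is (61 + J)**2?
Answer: (61 + I*sqrt(23))**2 ≈ 3698.0 + 585.09*I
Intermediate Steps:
J = I*sqrt(23) (J = sqrt(33 + (-34 - 22)) = sqrt(33 - 56) = sqrt(-23) = I*sqrt(23) ≈ 4.7958*I)
(61 + J)**2 = (61 + I*sqrt(23))**2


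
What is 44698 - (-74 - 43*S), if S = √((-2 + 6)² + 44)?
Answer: 44772 + 86*√15 ≈ 45105.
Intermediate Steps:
S = 2*√15 (S = √(4² + 44) = √(16 + 44) = √60 = 2*√15 ≈ 7.7460)
44698 - (-74 - 43*S) = 44698 - (-74 - 86*√15) = 44698 + (74 + 86*√15) = 44772 + 86*√15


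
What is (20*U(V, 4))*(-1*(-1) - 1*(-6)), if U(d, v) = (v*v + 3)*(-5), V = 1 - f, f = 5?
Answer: -13300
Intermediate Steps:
V = -4 (V = 1 - 1*5 = 1 - 5 = -4)
U(d, v) = -15 - 5*v**2 (U(d, v) = (v**2 + 3)*(-5) = (3 + v**2)*(-5) = -15 - 5*v**2)
(20*U(V, 4))*(-1*(-1) - 1*(-6)) = (20*(-15 - 5*4**2))*(-1*(-1) - 1*(-6)) = (20*(-15 - 5*16))*(1 + 6) = (20*(-15 - 80))*7 = (20*(-95))*7 = -1900*7 = -13300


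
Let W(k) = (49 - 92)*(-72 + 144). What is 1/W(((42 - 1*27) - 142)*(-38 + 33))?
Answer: -1/3096 ≈ -0.00032300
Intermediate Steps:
W(k) = -3096 (W(k) = -43*72 = -3096)
1/W(((42 - 1*27) - 142)*(-38 + 33)) = 1/(-3096) = -1/3096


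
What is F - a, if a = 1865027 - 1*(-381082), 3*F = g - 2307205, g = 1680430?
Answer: -2455034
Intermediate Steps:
F = -208925 (F = (1680430 - 2307205)/3 = (⅓)*(-626775) = -208925)
a = 2246109 (a = 1865027 + 381082 = 2246109)
F - a = -208925 - 1*2246109 = -208925 - 2246109 = -2455034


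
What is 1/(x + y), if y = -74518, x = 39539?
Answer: -1/34979 ≈ -2.8589e-5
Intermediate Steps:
1/(x + y) = 1/(39539 - 74518) = 1/(-34979) = -1/34979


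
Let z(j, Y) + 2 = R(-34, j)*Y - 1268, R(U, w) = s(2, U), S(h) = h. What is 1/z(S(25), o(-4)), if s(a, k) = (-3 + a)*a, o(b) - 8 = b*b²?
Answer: -1/1158 ≈ -0.00086356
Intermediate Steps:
o(b) = 8 + b³ (o(b) = 8 + b*b² = 8 + b³)
s(a, k) = a*(-3 + a)
R(U, w) = -2 (R(U, w) = 2*(-3 + 2) = 2*(-1) = -2)
z(j, Y) = -1270 - 2*Y (z(j, Y) = -2 + (-2*Y - 1268) = -2 + (-1268 - 2*Y) = -1270 - 2*Y)
1/z(S(25), o(-4)) = 1/(-1270 - 2*(8 + (-4)³)) = 1/(-1270 - 2*(8 - 64)) = 1/(-1270 - 2*(-56)) = 1/(-1270 + 112) = 1/(-1158) = -1/1158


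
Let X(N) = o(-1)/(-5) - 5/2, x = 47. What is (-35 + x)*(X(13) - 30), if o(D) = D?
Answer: -1938/5 ≈ -387.60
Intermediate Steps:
X(N) = -23/10 (X(N) = -1/(-5) - 5/2 = -1*(-⅕) - 5*½ = ⅕ - 5/2 = -23/10)
(-35 + x)*(X(13) - 30) = (-35 + 47)*(-23/10 - 30) = 12*(-323/10) = -1938/5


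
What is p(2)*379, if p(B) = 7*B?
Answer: 5306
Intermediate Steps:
p(2)*379 = (7*2)*379 = 14*379 = 5306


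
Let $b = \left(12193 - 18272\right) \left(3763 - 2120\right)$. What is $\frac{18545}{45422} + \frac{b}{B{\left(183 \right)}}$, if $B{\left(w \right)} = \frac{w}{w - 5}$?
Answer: $- \frac{80752493935717}{8312226} \approx -9.7149 \cdot 10^{6}$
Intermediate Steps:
$B{\left(w \right)} = \frac{w}{-5 + w}$
$b = -9987797$ ($b = \left(-6079\right) 1643 = -9987797$)
$\frac{18545}{45422} + \frac{b}{B{\left(183 \right)}} = \frac{18545}{45422} - \frac{9987797}{183 \frac{1}{-5 + 183}} = 18545 \cdot \frac{1}{45422} - \frac{9987797}{183 \cdot \frac{1}{178}} = \frac{18545}{45422} - \frac{9987797}{183 \cdot \frac{1}{178}} = \frac{18545}{45422} - \frac{9987797}{\frac{183}{178}} = \frac{18545}{45422} - \frac{1777827866}{183} = - \frac{80752493935717}{8312226}$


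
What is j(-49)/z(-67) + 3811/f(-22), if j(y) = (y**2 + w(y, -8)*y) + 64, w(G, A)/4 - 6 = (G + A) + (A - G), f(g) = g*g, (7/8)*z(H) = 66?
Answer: 128819/1936 ≈ 66.539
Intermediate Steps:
z(H) = 528/7 (z(H) = (8/7)*66 = 528/7)
f(g) = g**2
w(G, A) = 24 + 8*A (w(G, A) = 24 + 4*((G + A) + (A - G)) = 24 + 4*((A + G) + (A - G)) = 24 + 4*(2*A) = 24 + 8*A)
j(y) = 64 + y**2 - 40*y (j(y) = (y**2 + (24 + 8*(-8))*y) + 64 = (y**2 + (24 - 64)*y) + 64 = (y**2 - 40*y) + 64 = 64 + y**2 - 40*y)
j(-49)/z(-67) + 3811/f(-22) = (64 + (-49)**2 - 40*(-49))/(528/7) + 3811/((-22)**2) = (64 + 2401 + 1960)*(7/528) + 3811/484 = 4425*(7/528) + 3811*(1/484) = 10325/176 + 3811/484 = 128819/1936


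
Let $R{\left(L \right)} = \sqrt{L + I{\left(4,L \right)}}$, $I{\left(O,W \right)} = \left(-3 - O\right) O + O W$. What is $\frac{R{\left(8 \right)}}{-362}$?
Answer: $- \frac{\sqrt{3}}{181} \approx -0.0095693$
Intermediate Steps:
$I{\left(O,W \right)} = O W + O \left(-3 - O\right)$ ($I{\left(O,W \right)} = O \left(-3 - O\right) + O W = O W + O \left(-3 - O\right)$)
$R{\left(L \right)} = \sqrt{-28 + 5 L}$ ($R{\left(L \right)} = \sqrt{L + 4 \left(-3 + L - 4\right)} = \sqrt{L + 4 \left(-7 + L\right)} = \sqrt{L + \left(-28 + 4 L\right)} = \sqrt{-28 + 5 L}$)
$\frac{R{\left(8 \right)}}{-362} = \frac{\sqrt{-28 + 5 \cdot 8}}{-362} = \sqrt{-28 + 40} \left(- \frac{1}{362}\right) = \sqrt{12} \left(- \frac{1}{362}\right) = 2 \sqrt{3} \left(- \frac{1}{362}\right) = - \frac{\sqrt{3}}{181}$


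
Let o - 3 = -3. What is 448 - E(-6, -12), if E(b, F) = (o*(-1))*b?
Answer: 448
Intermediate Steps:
o = 0 (o = 3 - 3 = 0)
E(b, F) = 0 (E(b, F) = (0*(-1))*b = 0*b = 0)
448 - E(-6, -12) = 448 - 1*0 = 448 + 0 = 448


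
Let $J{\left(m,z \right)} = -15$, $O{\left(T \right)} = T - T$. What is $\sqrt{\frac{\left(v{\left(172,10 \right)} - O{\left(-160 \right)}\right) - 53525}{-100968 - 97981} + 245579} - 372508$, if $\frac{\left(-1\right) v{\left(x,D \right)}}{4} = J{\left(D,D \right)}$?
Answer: $-372508 + \frac{4 \sqrt{443763718591}}{5377} \approx -3.7201 \cdot 10^{5}$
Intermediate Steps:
$O{\left(T \right)} = 0$
$v{\left(x,D \right)} = 60$ ($v{\left(x,D \right)} = \left(-4\right) \left(-15\right) = 60$)
$\sqrt{\frac{\left(v{\left(172,10 \right)} - O{\left(-160 \right)}\right) - 53525}{-100968 - 97981} + 245579} - 372508 = \sqrt{\frac{\left(60 - 0\right) - 53525}{-100968 - 97981} + 245579} - 372508 = \sqrt{\frac{\left(60 + 0\right) - 53525}{-198949} + 245579} - 372508 = \sqrt{\left(60 - 53525\right) \left(- \frac{1}{198949}\right) + 245579} - 372508 = \sqrt{\left(-53465\right) \left(- \frac{1}{198949}\right) + 245579} - 372508 = \sqrt{\frac{1445}{5377} + 245579} - 372508 = \sqrt{\frac{1320479728}{5377}} - 372508 = \frac{4 \sqrt{443763718591}}{5377} - 372508 = -372508 + \frac{4 \sqrt{443763718591}}{5377}$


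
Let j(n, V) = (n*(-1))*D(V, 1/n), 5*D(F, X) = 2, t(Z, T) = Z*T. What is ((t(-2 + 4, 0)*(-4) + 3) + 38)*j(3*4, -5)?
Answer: -984/5 ≈ -196.80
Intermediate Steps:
t(Z, T) = T*Z
D(F, X) = ⅖ (D(F, X) = (⅕)*2 = ⅖)
j(n, V) = -2*n/5 (j(n, V) = (n*(-1))*(⅖) = -n*(⅖) = -2*n/5)
((t(-2 + 4, 0)*(-4) + 3) + 38)*j(3*4, -5) = (((0*(-2 + 4))*(-4) + 3) + 38)*(-6*4/5) = (((0*2)*(-4) + 3) + 38)*(-⅖*12) = ((0*(-4) + 3) + 38)*(-24/5) = ((0 + 3) + 38)*(-24/5) = (3 + 38)*(-24/5) = 41*(-24/5) = -984/5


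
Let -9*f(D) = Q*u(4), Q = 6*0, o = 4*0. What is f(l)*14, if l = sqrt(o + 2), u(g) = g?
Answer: 0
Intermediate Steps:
o = 0
Q = 0
l = sqrt(2) (l = sqrt(0 + 2) = sqrt(2) ≈ 1.4142)
f(D) = 0 (f(D) = -0*4 = -1/9*0 = 0)
f(l)*14 = 0*14 = 0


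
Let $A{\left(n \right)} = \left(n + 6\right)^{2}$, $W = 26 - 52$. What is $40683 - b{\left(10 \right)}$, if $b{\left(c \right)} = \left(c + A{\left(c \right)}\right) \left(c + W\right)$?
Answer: $44939$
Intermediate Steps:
$W = -26$ ($W = 26 - 52 = -26$)
$A{\left(n \right)} = \left(6 + n\right)^{2}$
$b{\left(c \right)} = \left(-26 + c\right) \left(c + \left(6 + c\right)^{2}\right)$ ($b{\left(c \right)} = \left(c + \left(6 + c\right)^{2}\right) \left(c - 26\right) = \left(c + \left(6 + c\right)^{2}\right) \left(-26 + c\right) = \left(-26 + c\right) \left(c + \left(6 + c\right)^{2}\right)$)
$40683 - b{\left(10 \right)} = 40683 - \left(-936 + 10^{3} - 3020 - 13 \cdot 10^{2}\right) = 40683 - \left(-936 + 1000 - 3020 - 1300\right) = 40683 - -4256 = 40683 + 4256 = 44939$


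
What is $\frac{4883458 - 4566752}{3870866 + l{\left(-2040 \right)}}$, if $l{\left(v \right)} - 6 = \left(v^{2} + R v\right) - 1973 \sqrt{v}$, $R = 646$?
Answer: $\frac{265820530274}{5636778007823} + \frac{312430469 i \sqrt{510}}{11273556015646} \approx 0.047158 + 0.00062586 i$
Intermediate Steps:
$l{\left(v \right)} = 6 + v^{2} - 1973 \sqrt{v} + 646 v$ ($l{\left(v \right)} = 6 - \left(- v^{2} - 646 v + 1973 \sqrt{v}\right) = 6 + \left(v^{2} - 1973 \sqrt{v} + 646 v\right) = 6 + v^{2} - 1973 \sqrt{v} + 646 v$)
$\frac{4883458 - 4566752}{3870866 + l{\left(-2040 \right)}} = \frac{4883458 - 4566752}{3870866 + \left(6 + \left(-2040\right)^{2} - 1973 \sqrt{-2040} + 646 \left(-2040\right)\right)} = \frac{316706}{3870866 + \left(6 + 4161600 - 1973 \cdot 2 i \sqrt{510} - 1317840\right)} = \frac{316706}{3870866 + \left(6 + 4161600 - 3946 i \sqrt{510} - 1317840\right)} = \frac{316706}{3870866 + \left(2843766 - 3946 i \sqrt{510}\right)} = \frac{316706}{6714632 - 3946 i \sqrt{510}}$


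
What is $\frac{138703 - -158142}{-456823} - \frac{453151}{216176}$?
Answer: $- \frac{271180563993}{98754168848} \approx -2.746$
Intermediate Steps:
$\frac{138703 - -158142}{-456823} - \frac{453151}{216176} = \left(138703 + 158142\right) \left(- \frac{1}{456823}\right) - \frac{453151}{216176} = 296845 \left(- \frac{1}{456823}\right) - \frac{453151}{216176} = - \frac{296845}{456823} - \frac{453151}{216176} = - \frac{271180563993}{98754168848}$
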